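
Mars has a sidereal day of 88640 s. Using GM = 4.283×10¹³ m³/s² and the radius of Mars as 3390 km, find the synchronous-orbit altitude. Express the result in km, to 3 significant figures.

h_sync ≈ 17000 km

A synchronous orbit has period T, so by Kepler's third law a = (μT²/4π²)^(1/3).
μT²/4π² = 4.283×10¹³ × (8.864×10⁴)² / 39.48 = 8.524×10²¹ m³.
a = 2.043×10⁷ m = 20428 km.
Altitude h = a − R = 20428 − 3390 = 17038 km.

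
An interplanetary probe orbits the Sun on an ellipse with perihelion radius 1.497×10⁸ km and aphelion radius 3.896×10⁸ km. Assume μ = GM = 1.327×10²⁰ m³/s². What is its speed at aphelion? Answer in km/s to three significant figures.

Semi-major axis a = (r_p + r_a)/2 = 2.6965×10⁸ km = 2.696×10¹¹ m.
Vis-viva: v² = μ(2/r − 1/a) = 1.327×10²⁰ × (5.133×10⁻¹² − 3.709×10⁻¹²) = 1.891×10⁸ m²/s².
v = 13750 m/s = 13.75 km/s.

v ≈ 13.8 km/s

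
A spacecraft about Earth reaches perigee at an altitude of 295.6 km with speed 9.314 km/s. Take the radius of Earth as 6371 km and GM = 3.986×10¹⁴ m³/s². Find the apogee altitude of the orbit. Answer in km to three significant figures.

r_p = 6371 + 295.6 = 6666.6 km = 6.667×10⁶ m.
Specific energy ε = v²/2 − μ/r = -1.642×10⁷ J/kg, so a = −μ/(2ε) = 1.214×10⁷ m.
The apsides satisfy r_p + r_a = 2a, so the apogee radius is 2a − r_p = 1.762×10⁷ m = 17616 km.
Apogee altitude = 17616 − 6371 = 11245 km.

apogee altitude ≈ 11200 km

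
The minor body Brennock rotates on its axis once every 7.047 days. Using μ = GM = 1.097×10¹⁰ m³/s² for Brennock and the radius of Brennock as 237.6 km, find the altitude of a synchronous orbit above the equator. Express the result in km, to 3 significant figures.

T = 7.047 days = 6.089×10⁵ s.
A synchronous orbit has period T, so by Kepler's third law a = (μT²/4π²)^(1/3).
μT²/4π² = 1.097×10¹⁰ × (6.089×10⁵)² / 39.48 = 1.030×10²⁰ m³.
a = 4.688×10⁶ m = 4687.7 km.
Altitude h = a − R = 4687.7 − 237.6 = 4450.1 km.

h_sync ≈ 4450 km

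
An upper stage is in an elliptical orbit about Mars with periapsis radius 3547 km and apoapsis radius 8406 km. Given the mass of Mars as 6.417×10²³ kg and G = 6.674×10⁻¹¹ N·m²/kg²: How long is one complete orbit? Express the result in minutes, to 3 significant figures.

T ≈ 234 minutes

μ = GM = 6.674×10⁻¹¹ × 6.417×10²³ = 4.283×10¹³ m³/s².
Semi-major axis a = (r_p + r_a)/2 = (3547.0 + 8406.0)/2 = 5976.5 km = 5.976×10⁶ m.
By Kepler's third law T = 2π√(a³/μ) = 2π × 2.233×10³ = 1.403×10⁴ s.
= 233.8 minutes.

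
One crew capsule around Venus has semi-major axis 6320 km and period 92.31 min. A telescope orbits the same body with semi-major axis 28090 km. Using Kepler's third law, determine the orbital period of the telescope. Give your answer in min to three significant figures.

Kepler's third law: T² ∝ a³, so T₂ = T₁ (a₂/a₁)^(3/2).
a₂/a₁ = 4.445, (a₂/a₁)^(3/2) = 9.370.
T₂ = 92.31 × 9.370 = 865.0 min.

T₂ ≈ 865 min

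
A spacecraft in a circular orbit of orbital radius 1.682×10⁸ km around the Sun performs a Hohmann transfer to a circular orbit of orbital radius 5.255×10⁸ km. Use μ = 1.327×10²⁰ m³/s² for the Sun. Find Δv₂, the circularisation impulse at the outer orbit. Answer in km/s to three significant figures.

Δv ≈ 4.82 km/s

r₁ = 1.682×10⁸ km = 1.682×10¹¹ m.
r₂ = 5.255×10⁸ km = 5.255×10¹¹ m.
Transfer ellipse a_t = (r₁ + r₂)/2 = 3.468×10¹¹ m.
At r₁: circular v_c1 = √(μ/r₁) = 28090 m/s; transfer-perihelion v_p = √[μ(2/r₁ − 1/a_t)] = 34570 m/s.
At r₂: circular v_c2 = √(μ/r₂) = 15890 m/s; transfer-aphelion v_a = √[μ(2/r₂ − 1/a_t)] = 11070 m/s.
Δv₂ = v_c2 − v_a = 4825 m/s.
= 4.825 km/s.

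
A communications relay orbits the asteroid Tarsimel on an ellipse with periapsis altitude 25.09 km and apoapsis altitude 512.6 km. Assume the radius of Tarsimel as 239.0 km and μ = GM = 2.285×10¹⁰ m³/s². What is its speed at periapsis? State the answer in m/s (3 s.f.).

r_p = 239.0 + 25.09 = 264.09 km = 2.6409×10⁵ m.
r_a = 239.0 + 512.6 = 751.60 km = 7.5160×10⁵ m.
Semi-major axis a = (r_p + r_a)/2 = 507.85 km = 5.078×10⁵ m.
Vis-viva: v² = μ(2/r − 1/a) = 2.285×10¹⁰ × (7.573×10⁻⁶ − 1.969×10⁻⁶) = 1.281×10⁵ m²/s².
v = 357.8 m/s.

v ≈ 358 m/s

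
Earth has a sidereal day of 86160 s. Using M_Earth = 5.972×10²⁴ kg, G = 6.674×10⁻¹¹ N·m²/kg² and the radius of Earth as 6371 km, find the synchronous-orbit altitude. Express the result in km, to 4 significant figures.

h_sync ≈ 35790 km

μ = GM = 6.674×10⁻¹¹ × 5.972×10²⁴ = 3.986×10¹⁴ m³/s².
A synchronous orbit has period T, so by Kepler's third law a = (μT²/4π²)^(1/3).
μT²/4π² = 3.986×10¹⁴ × (8.616×10⁴)² / 39.48 = 7.495×10²² m³.
a = 4.216×10⁷ m = 42162 km.
Altitude h = a − R = 42162 − 6371 = 35791 km.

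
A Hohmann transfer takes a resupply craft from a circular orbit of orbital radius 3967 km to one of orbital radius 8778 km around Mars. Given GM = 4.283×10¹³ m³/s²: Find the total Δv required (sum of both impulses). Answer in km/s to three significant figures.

r₁ = 3967 km = 3.967×10⁶ m.
r₂ = 8778 km = 8.778×10⁶ m.
Transfer ellipse a_t = (r₁ + r₂)/2 = 6.372×10⁶ m.
At r₁: circular v_c1 = √(μ/r₁) = 3286 m/s; transfer-periapsis v_p = √[μ(2/r₁ − 1/a_t)] = 3856 m/s.
Δv₁ = v_p − v_c1 = 570.6 m/s.
At r₂: circular v_c2 = √(μ/r₂) = 2209 m/s; transfer-apoapsis v_a = √[μ(2/r₂ − 1/a_t)] = 1743 m/s.
Δv₂ = v_c2 − v_a = 466.1 m/s.
Total Δv = Δv₁ + Δv₂ = 1037 m/s = 1.037 km/s.

Δv_total ≈ 1.04 km/s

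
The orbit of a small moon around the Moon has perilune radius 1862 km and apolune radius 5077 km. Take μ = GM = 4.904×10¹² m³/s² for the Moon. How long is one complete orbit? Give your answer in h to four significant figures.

T ≈ 5.093 h

Semi-major axis a = (r_p + r_a)/2 = (1862.0 + 5077.0)/2 = 3469.5 km = 3.470×10⁶ m.
By Kepler's third law T = 2π√(a³/μ) = 2π × 2.918×10³ = 1.834×10⁴ s.
= 5.093 h.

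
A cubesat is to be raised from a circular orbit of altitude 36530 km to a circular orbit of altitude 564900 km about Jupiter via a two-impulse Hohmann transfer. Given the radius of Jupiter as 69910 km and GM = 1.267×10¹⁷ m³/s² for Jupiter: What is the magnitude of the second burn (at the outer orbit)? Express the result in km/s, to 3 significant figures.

r₁ = 69910 + 36530 = 106440 km = 1.0644×10⁸ m.
r₂ = 69910 + 564900 = 634810 km = 6.3481×10⁸ m.
Transfer ellipse a_t = (r₁ + r₂)/2 = 3.706×10⁸ m.
At r₁: circular v_c1 = √(μ/r₁) = 34500 m/s; transfer-perijove v_p = √[μ(2/r₁ − 1/a_t)] = 45150 m/s.
At r₂: circular v_c2 = √(μ/r₂) = 14130 m/s; transfer-apojove v_a = √[μ(2/r₂ − 1/a_t)] = 7571 m/s.
Δv₂ = v_c2 − v_a = 6557 m/s.
= 6.557 km/s.

Δv ≈ 6.56 km/s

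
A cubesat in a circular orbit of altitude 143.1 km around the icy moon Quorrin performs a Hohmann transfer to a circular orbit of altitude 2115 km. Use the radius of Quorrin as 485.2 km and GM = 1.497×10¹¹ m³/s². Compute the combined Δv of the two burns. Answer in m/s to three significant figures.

r₁ = 485.2 + 143.1 = 628.30 km = 6.2830×10⁵ m.
r₂ = 485.2 + 2115 = 2600.2 km = 2.6002×10⁶ m.
Transfer ellipse a_t = (r₁ + r₂)/2 = 1.614×10⁶ m.
At r₁: circular v_c1 = √(μ/r₁) = 488.1 m/s; transfer-periapsis v_p = √[μ(2/r₁ − 1/a_t)] = 619.5 m/s.
Δv₁ = v_p − v_c1 = 131.4 m/s.
At r₂: circular v_c2 = √(μ/r₂) = 239.9 m/s; transfer-apoapsis v_a = √[μ(2/r₂ − 1/a_t)] = 149.7 m/s.
Δv₂ = v_c2 − v_a = 90.25 m/s.
Total Δv = Δv₁ + Δv₂ = 221.6 m/s.

Δv_total ≈ 222 m/s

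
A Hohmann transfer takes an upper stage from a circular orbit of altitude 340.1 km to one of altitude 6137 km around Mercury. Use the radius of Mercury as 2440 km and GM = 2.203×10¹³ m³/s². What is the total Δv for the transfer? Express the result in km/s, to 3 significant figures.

Δv_total ≈ 1.13 km/s

r₁ = 2440 + 340.1 = 2780.1 km = 2.7801×10⁶ m.
r₂ = 2440 + 6137 = 8577.0 km = 8.5770×10⁶ m.
Transfer ellipse a_t = (r₁ + r₂)/2 = 5.679×10⁶ m.
At r₁: circular v_c1 = √(μ/r₁) = 2815 m/s; transfer-periherm v_p = √[μ(2/r₁ − 1/a_t)] = 3460 m/s.
Δv₁ = v_p − v_c1 = 644.6 m/s.
At r₂: circular v_c2 = √(μ/r₂) = 1603 m/s; transfer-apoherm v_a = √[μ(2/r₂ − 1/a_t)] = 1121 m/s.
Δv₂ = v_c2 − v_a = 481.3 m/s.
Total Δv = Δv₁ + Δv₂ = 1126 m/s = 1.126 km/s.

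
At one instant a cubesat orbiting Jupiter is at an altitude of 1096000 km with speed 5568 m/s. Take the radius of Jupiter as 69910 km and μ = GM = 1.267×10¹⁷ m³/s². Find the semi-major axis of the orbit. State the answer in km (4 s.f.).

r = 69910 + 1096000 = 1.1659×10⁶ km = 1.166×10⁹ m.
Specific orbital energy ε = v²/2 − μ/r = (5568)²/2 − 1.267×10¹⁷/1.166×10⁹ = -9.317×10⁷ J/kg.
Since ε = −μ/(2a), a = −μ/(2ε) = 6.799×10⁸ m = 6.7995×10⁵ km.

a ≈ 6.799×10⁵ km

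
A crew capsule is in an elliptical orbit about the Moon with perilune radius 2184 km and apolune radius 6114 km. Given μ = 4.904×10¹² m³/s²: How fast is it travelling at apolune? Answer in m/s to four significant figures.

Semi-major axis a = (r_p + r_a)/2 = 4149.0 km = 4.149×10⁶ m.
Vis-viva: v² = μ(2/r − 1/a) = 4.904×10¹² × (3.271×10⁻⁷ − 2.410×10⁻⁷) = 4.222×10⁵ m²/s².
v = 649.8 m/s.

v ≈ 649.8 m/s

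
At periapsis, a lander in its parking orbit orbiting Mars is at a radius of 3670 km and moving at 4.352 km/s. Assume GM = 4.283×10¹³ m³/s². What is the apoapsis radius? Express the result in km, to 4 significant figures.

r_p = 3.670×10⁶ m.
Specific energy ε = v²/2 − μ/r = -2.200×10⁶ J/kg, so a = −μ/(2ε) = 9.733×10⁶ m.
The apsides satisfy r_p + r_a = 2a, so the apoapsis radius is 2a − r_p = 1.580×10⁷ m = 15795 km.

apoapsis radius ≈ 15800 km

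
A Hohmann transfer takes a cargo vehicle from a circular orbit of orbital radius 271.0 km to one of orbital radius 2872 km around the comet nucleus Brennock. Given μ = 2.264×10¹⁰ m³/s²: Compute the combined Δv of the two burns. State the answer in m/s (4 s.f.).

Δv_total ≈ 153.6 m/s

r₁ = 271.0 km = 2.710×10⁵ m.
r₂ = 2872 km = 2.872×10⁶ m.
Transfer ellipse a_t = (r₁ + r₂)/2 = 1.572×10⁶ m.
At r₁: circular v_c1 = √(μ/r₁) = 289.0 m/s; transfer-periapsis v_p = √[μ(2/r₁ − 1/a_t)] = 390.7 m/s.
Δv₁ = v_p − v_c1 = 101.7 m/s.
At r₂: circular v_c2 = √(μ/r₂) = 88.79 m/s; transfer-apoapsis v_a = √[μ(2/r₂ − 1/a_t)] = 36.87 m/s.
Δv₂ = v_c2 − v_a = 51.92 m/s.
Total Δv = Δv₁ + Δv₂ = 153.6 m/s.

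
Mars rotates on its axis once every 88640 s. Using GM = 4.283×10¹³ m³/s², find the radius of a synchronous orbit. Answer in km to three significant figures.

r_sync ≈ 20400 km

A synchronous orbit has period T, so by Kepler's third law a = (μT²/4π²)^(1/3).
μT²/4π² = 4.283×10¹³ × (8.864×10⁴)² / 39.48 = 8.524×10²¹ m³.
a = 2.043×10⁷ m = 20428 km.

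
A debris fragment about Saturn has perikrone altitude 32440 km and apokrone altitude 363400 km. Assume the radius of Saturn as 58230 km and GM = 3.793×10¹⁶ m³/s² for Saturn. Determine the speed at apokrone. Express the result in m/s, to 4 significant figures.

v ≈ 5643 m/s

r_p = 58230 + 32440 = 90670 km = 9.0670×10⁷ m.
r_a = 58230 + 363400 = 421630 km = 4.2163×10⁸ m.
Semi-major axis a = (r_p + r_a)/2 = 2.5615×10⁵ km = 2.562×10⁸ m.
Vis-viva: v² = μ(2/r − 1/a) = 3.793×10¹⁶ × (4.743×10⁻⁹ − 3.904×10⁻⁹) = 3.184×10⁷ m²/s².
v = 5643 m/s.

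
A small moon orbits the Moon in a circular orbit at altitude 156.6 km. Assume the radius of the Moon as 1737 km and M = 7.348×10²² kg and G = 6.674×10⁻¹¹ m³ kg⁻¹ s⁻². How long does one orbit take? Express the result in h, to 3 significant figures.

T ≈ 2.05 h

μ = GM = 6.674×10⁻¹¹ × 7.348×10²² = 4.904×10¹² m³/s².
r = 1737 + 156.6 = 1893.6 km = 1.8936×10⁶ m.
Kepler's third law: T = 2π√(r³/μ) = 2π√((1.894×10⁶)³ / 4.904×10¹²).
r³/μ = 1.385×10⁶ s², so T = 2π × 1.177×10³ = 7.393×10³ s.
Converting: 7.393×10³ s ÷ 3600 = 2.054 h.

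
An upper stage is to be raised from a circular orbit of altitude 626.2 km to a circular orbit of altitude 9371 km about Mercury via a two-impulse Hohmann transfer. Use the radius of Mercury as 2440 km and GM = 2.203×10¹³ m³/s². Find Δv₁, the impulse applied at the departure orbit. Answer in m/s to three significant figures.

Δv ≈ 697 m/s

r₁ = 2440 + 626.2 = 3066.2 km = 3.0662×10⁶ m.
r₂ = 2440 + 9371 = 11811 km = 1.1811×10⁷ m.
Transfer ellipse a_t = (r₁ + r₂)/2 = 7.439×10⁶ m.
At r₁: circular v_c1 = √(μ/r₁) = 2680 m/s; transfer-periherm v_p = √[μ(2/r₁ − 1/a_t)] = 3378 m/s.
Δv₁ = v_p − v_c1 = 697.1 m/s.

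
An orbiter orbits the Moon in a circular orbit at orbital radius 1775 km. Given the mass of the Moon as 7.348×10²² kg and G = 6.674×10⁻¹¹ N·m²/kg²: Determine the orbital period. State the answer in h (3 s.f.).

μ = GM = 6.674×10⁻¹¹ × 7.348×10²² = 4.904×10¹² m³/s².
r = 1775 km = 1.775×10⁶ m.
Kepler's third law: T = 2π√(r³/μ) = 2π√((1.775×10⁶)³ / 4.904×10¹²).
r³/μ = 1.140×10⁶ s², so T = 2π × 1.068×10³ = 6.710×10³ s.
Converting: 6.710×10³ s ÷ 3600 = 1.864 h.

T ≈ 1.86 h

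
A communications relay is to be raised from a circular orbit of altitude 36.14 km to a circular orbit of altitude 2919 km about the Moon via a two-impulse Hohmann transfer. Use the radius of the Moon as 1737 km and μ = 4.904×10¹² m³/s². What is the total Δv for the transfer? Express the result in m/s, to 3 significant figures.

Δv_total ≈ 602 m/s

r₁ = 1737 + 36.14 = 1773.1 km = 1.7731×10⁶ m.
r₂ = 1737 + 2919 = 4656.0 km = 4.6560×10⁶ m.
Transfer ellipse a_t = (r₁ + r₂)/2 = 3.215×10⁶ m.
At r₁: circular v_c1 = √(μ/r₁) = 1663 m/s; transfer-perilune v_p = √[μ(2/r₁ − 1/a_t)] = 2001 m/s.
Δv₁ = v_p − v_c1 = 338.4 m/s.
At r₂: circular v_c2 = √(μ/r₂) = 1026 m/s; transfer-apolune v_a = √[μ(2/r₂ − 1/a_t)] = 762.2 m/s.
Δv₂ = v_c2 − v_a = 264.1 m/s.
Total Δv = Δv₁ + Δv₂ = 602.5 m/s.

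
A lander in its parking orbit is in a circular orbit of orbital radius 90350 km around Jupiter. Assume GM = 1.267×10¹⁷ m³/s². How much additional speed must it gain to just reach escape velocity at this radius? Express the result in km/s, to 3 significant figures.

Δv ≈ 15.5 km/s

r = 90350 km = 9.035×10⁷ m.
Circular speed v_c = √(μ/r) = 37450 m/s.
Escape speed v_esc = √(2μ/r) = √2 × v_c = 52960 m/s.
Δv = v_esc − v_c = 15510 m/s = 15.51 km/s.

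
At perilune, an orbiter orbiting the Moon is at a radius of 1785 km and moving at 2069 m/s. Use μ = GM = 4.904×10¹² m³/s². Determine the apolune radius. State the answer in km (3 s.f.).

apolune radius ≈ 6290 km

r_p = 1.785×10⁶ m.
Specific energy ε = v²/2 − μ/r = -6.070×10⁵ J/kg, so a = −μ/(2ε) = 4.040×10⁶ m.
The apsides satisfy r_p + r_a = 2a, so the apolune radius is 2a − r_p = 6.295×10⁶ m = 6294.6 km.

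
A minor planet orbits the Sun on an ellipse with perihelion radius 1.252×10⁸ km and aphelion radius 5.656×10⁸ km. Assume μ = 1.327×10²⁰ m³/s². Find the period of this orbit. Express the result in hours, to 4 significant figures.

Semi-major axis a = (r_p + r_a)/2 = (1.2520×10⁸ + 5.6560×10⁸)/2 = 3.4540×10⁸ km = 3.454×10¹¹ m.
By Kepler's third law T = 2π√(a³/μ) = 2π × 1.762×10⁷ = 1.107×10⁸ s.
= 30760 hours.

T ≈ 30760 hours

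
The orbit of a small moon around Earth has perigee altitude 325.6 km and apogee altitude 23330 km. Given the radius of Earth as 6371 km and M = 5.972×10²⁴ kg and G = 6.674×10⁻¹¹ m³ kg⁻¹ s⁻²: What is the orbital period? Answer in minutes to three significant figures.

μ = GM = 6.674×10⁻¹¹ × 5.972×10²⁴ = 3.986×10¹⁴ m³/s².
r_p = 6371 + 325.6 = 6696.6 km = 6.6966×10⁶ m.
r_a = 6371 + 23330 = 29701 km = 2.9701×10⁷ m.
Semi-major axis a = (r_p + r_a)/2 = (6696.6 + 29701)/2 = 18199 km = 1.820×10⁷ m.
By Kepler's third law T = 2π√(a³/μ) = 2π × 3.889×10³ = 2.443×10⁴ s.
= 407.2 minutes.

T ≈ 407 minutes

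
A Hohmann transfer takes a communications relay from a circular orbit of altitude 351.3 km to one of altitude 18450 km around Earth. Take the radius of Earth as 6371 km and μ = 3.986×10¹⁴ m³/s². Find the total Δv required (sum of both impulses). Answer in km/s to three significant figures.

Δv_total ≈ 3.35 km/s

r₁ = 6371 + 351.3 = 6722.3 km = 6.7223×10⁶ m.
r₂ = 6371 + 18450 = 24821 km = 2.4821×10⁷ m.
Transfer ellipse a_t = (r₁ + r₂)/2 = 1.577×10⁷ m.
At r₁: circular v_c1 = √(μ/r₁) = 7700 m/s; transfer-perigee v_p = √[μ(2/r₁ − 1/a_t)] = 9660 m/s.
Δv₁ = v_p − v_c1 = 1960 m/s.
At r₂: circular v_c2 = √(μ/r₂) = 4007 m/s; transfer-apogee v_a = √[μ(2/r₂ − 1/a_t)] = 2616 m/s.
Δv₂ = v_c2 − v_a = 1391 m/s.
Total Δv = Δv₁ + Δv₂ = 3351 m/s = 3.351 km/s.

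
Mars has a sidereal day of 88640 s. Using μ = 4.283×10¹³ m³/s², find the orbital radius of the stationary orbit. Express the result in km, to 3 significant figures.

r_sync ≈ 20400 km

A synchronous orbit has period T, so by Kepler's third law a = (μT²/4π²)^(1/3).
μT²/4π² = 4.283×10¹³ × (8.864×10⁴)² / 39.48 = 8.524×10²¹ m³.
a = 2.043×10⁷ m = 20428 km.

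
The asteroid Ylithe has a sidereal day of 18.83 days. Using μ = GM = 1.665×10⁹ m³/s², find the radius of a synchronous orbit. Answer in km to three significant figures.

T = 18.83 days = 1.627×10⁶ s.
A synchronous orbit has period T, so by Kepler's third law a = (μT²/4π²)^(1/3).
μT²/4π² = 1.665×10⁹ × (1.627×10⁶)² / 39.48 = 1.116×10²⁰ m³.
a = 4.815×10⁶ m = 4815.0 km.

r_sync ≈ 4810 km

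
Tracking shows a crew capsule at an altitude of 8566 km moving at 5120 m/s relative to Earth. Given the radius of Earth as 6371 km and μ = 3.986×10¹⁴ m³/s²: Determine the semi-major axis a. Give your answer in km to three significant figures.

a ≈ 14700 km

r = 6371 + 8566 = 14937 km = 1.494×10⁷ m.
Specific orbital energy ε = v²/2 − μ/r = (5120)²/2 − 3.986×10¹⁴/1.494×10⁷ = -1.358×10⁷ J/kg.
Since ε = −μ/(2a), a = −μ/(2ε) = 1.468×10⁷ m = 14678 km.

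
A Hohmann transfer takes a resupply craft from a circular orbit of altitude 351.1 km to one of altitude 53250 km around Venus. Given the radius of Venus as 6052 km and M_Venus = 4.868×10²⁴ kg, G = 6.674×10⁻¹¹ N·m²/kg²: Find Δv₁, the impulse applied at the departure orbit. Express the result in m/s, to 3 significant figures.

μ = GM = 6.674×10⁻¹¹ × 4.868×10²⁴ = 3.249×10¹⁴ m³/s².
r₁ = 6052 + 351.1 = 6403.1 km = 6.4031×10⁶ m.
r₂ = 6052 + 53250 = 59302 km = 5.9302×10⁷ m.
Transfer ellipse a_t = (r₁ + r₂)/2 = 3.285×10⁷ m.
At r₁: circular v_c1 = √(μ/r₁) = 7123 m/s; transfer-periapsis v_p = √[μ(2/r₁ − 1/a_t)] = 9570 m/s.
Δv₁ = v_p − v_c1 = 2447 m/s.

Δv ≈ 2450 m/s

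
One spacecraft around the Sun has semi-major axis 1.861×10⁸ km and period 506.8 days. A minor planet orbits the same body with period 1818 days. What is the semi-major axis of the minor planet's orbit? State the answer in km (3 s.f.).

Kepler's third law: a³ ∝ T², so a₂ = a₁ (T₂/T₁)^(2/3).
T₂/T₁ = 3.587, (T₂/T₁)^(2/3) = 2.343.
a₂ = 1.861×10⁸ × 2.343 = 4.361×10⁸ km.

a₂ ≈ 4.36×10⁸ km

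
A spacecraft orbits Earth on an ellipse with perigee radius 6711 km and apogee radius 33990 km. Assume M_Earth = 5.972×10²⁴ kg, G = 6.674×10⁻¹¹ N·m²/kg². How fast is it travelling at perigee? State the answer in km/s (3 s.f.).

μ = GM = 6.674×10⁻¹¹ × 5.972×10²⁴ = 3.986×10¹⁴ m³/s².
Semi-major axis a = (r_p + r_a)/2 = 20350 km = 2.035×10⁷ m.
Vis-viva: v² = μ(2/r − 1/a) = 3.986×10¹⁴ × (2.980×10⁻⁷ − 4.914×10⁻⁸) = 9.920×10⁷ m²/s².
v = 9960 m/s = 9.960 km/s.

v ≈ 9.96 km/s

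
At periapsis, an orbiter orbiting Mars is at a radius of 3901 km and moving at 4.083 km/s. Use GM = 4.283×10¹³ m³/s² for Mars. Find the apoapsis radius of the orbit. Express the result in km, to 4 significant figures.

apoapsis radius ≈ 12300 km

r_p = 3.901×10⁶ m.
Specific energy ε = v²/2 − μ/r = -2.644×10⁶ J/kg, so a = −μ/(2ε) = 8.100×10⁶ m.
The apsides satisfy r_p + r_a = 2a, so the apoapsis radius is 2a − r_p = 1.230×10⁷ m = 12299 km.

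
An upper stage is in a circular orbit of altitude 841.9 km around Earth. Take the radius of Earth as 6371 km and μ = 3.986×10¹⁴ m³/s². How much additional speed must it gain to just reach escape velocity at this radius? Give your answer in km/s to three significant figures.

Δv ≈ 3.08 km/s

r = 6371 + 841.9 = 7212.9 km = 7.2129×10⁶ m.
Circular speed v_c = √(μ/r) = 7434 m/s.
Escape speed v_esc = √(2μ/r) = √2 × v_c = 10510 m/s.
Δv = v_esc − v_c = 3079 m/s = 3.079 km/s.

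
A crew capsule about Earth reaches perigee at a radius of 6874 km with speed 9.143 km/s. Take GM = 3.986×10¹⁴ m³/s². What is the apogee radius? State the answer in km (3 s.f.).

r_p = 6.874×10⁶ m.
Specific energy ε = v²/2 − μ/r = -1.619×10⁷ J/kg, so a = −μ/(2ε) = 1.231×10⁷ m.
The apsides satisfy r_p + r_a = 2a, so the apogee radius is 2a − r_p = 1.775×10⁷ m = 17747 km.

apogee radius ≈ 17700 km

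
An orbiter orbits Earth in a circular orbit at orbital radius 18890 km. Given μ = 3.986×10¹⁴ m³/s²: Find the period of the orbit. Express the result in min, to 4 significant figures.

r = 18890 km = 1.889×10⁷ m.
Kepler's third law: T = 2π√(r³/μ) = 2π√((1.889×10⁷)³ / 3.986×10¹⁴).
r³/μ = 1.691×10⁷ s², so T = 2π × 4.112×10³ = 2.584×10⁴ s.
Converting: 2.584×10⁴ s ÷ 60.00 = 430.6 min.

T ≈ 430.6 min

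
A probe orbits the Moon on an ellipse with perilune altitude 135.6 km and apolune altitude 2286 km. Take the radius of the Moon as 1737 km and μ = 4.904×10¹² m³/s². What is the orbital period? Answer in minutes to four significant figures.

r_p = 1737 + 135.6 = 1872.6 km = 1.8726×10⁶ m.
r_a = 1737 + 2286 = 4023.0 km = 4.0230×10⁶ m.
Semi-major axis a = (r_p + r_a)/2 = (1872.6 + 4023.0)/2 = 2947.8 km = 2.948×10⁶ m.
By Kepler's third law T = 2π√(a³/μ) = 2π × 2.285×10³ = 1.436×10⁴ s.
= 239.3 minutes.

T ≈ 239.3 minutes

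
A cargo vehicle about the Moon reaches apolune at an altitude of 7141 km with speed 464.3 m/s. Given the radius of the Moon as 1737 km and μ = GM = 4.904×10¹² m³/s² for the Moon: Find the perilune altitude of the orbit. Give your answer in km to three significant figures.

perilune altitude ≈ 415 km

r_a = 1737 + 7141 = 8878.0 km = 8.878×10⁶ m.
Specific energy ε = v²/2 − μ/r = -4.446×10⁵ J/kg, so a = −μ/(2ε) = 5.515×10⁶ m.
The apsides satisfy r_p + r_a = 2a, so the perilune radius is 2a − r_a = 2.152×10⁶ m = 2152.4 km.
Perilune altitude = 2152.4 − 1737 = 415.40 km.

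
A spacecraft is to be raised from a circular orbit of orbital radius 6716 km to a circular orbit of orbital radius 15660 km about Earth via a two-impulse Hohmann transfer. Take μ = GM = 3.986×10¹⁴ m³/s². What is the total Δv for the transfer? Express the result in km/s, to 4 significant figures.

r₁ = 6716 km = 6.716×10⁶ m.
r₂ = 15660 km = 1.566×10⁷ m.
Transfer ellipse a_t = (r₁ + r₂)/2 = 1.119×10⁷ m.
At r₁: circular v_c1 = √(μ/r₁) = 7704 m/s; transfer-perigee v_p = √[μ(2/r₁ − 1/a_t)] = 9115 m/s.
Δv₁ = v_p − v_c1 = 1411 m/s.
At r₂: circular v_c2 = √(μ/r₂) = 5045 m/s; transfer-apogee v_a = √[μ(2/r₂ − 1/a_t)] = 3909 m/s.
Δv₂ = v_c2 − v_a = 1136 m/s.
Total Δv = Δv₁ + Δv₂ = 2547 m/s = 2.547 km/s.

Δv_total ≈ 2.547 km/s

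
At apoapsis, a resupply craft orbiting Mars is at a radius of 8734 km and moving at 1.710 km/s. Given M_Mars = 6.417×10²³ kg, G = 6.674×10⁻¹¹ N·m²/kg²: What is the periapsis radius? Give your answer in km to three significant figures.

periapsis radius ≈ 3710 km

μ = GM = 6.674×10⁻¹¹ × 6.417×10²³ = 4.283×10¹³ m³/s².
r_a = 8.734×10⁶ m.
Specific energy ε = v²/2 − μ/r = -3.441×10⁶ J/kg, so a = −μ/(2ε) = 6.222×10⁶ m.
The apsides satisfy r_p + r_a = 2a, so the periapsis radius is 2a − r_a = 3.711×10⁶ m = 3710.5 km.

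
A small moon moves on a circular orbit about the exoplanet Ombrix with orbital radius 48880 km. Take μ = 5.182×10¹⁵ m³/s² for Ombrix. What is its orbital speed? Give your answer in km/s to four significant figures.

v ≈ 10.30 km/s

r = 48880 km = 4.888×10⁷ m.
For a circular orbit v = √(μ/r) = √(5.182×10¹⁵ / 4.888×10⁷) = √(1.060×10⁸) = 10300 m/s.
That is 10.30 km/s.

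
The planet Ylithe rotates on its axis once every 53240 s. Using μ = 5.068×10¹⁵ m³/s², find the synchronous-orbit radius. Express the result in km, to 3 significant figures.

r_sync ≈ 71400 km

A synchronous orbit has period T, so by Kepler's third law a = (μT²/4π²)^(1/3).
μT²/4π² = 5.068×10¹⁵ × (5.324×10⁴)² / 39.48 = 3.639×10²³ m³.
a = 7.139×10⁷ m = 71392 km.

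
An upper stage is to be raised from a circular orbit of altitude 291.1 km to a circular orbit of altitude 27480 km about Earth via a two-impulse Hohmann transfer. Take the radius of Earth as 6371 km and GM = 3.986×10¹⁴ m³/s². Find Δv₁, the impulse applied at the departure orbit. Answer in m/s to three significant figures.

r₁ = 6371 + 291.1 = 6662.1 km = 6.6621×10⁶ m.
r₂ = 6371 + 27480 = 33851 km = 3.3851×10⁷ m.
Transfer ellipse a_t = (r₁ + r₂)/2 = 2.026×10⁷ m.
At r₁: circular v_c1 = √(μ/r₁) = 7735 m/s; transfer-perigee v_p = √[μ(2/r₁ − 1/a_t)] = 9999 m/s.
Δv₁ = v_p − v_c1 = 2264 m/s.

Δv ≈ 2260 m/s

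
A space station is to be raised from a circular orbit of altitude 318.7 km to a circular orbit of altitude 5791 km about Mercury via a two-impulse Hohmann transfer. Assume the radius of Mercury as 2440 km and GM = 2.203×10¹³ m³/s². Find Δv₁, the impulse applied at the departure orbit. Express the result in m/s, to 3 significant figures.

Δv ≈ 633 m/s

r₁ = 2440 + 318.7 = 2758.7 km = 2.7587×10⁶ m.
r₂ = 2440 + 5791 = 8231.0 km = 8.2310×10⁶ m.
Transfer ellipse a_t = (r₁ + r₂)/2 = 5.495×10⁶ m.
At r₁: circular v_c1 = √(μ/r₁) = 2826 m/s; transfer-periherm v_p = √[μ(2/r₁ − 1/a_t)] = 3459 m/s.
Δv₁ = v_p − v_c1 = 632.7 m/s.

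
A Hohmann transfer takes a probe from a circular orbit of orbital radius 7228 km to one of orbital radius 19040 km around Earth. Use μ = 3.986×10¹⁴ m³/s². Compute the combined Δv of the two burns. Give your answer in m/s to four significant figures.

r₁ = 7228 km = 7.228×10⁶ m.
r₂ = 19040 km = 1.904×10⁷ m.
Transfer ellipse a_t = (r₁ + r₂)/2 = 1.313×10⁷ m.
At r₁: circular v_c1 = √(μ/r₁) = 7426 m/s; transfer-perigee v_p = √[μ(2/r₁ − 1/a_t)] = 8941 m/s.
Δv₁ = v_p − v_c1 = 1515 m/s.
At r₂: circular v_c2 = √(μ/r₂) = 4575 m/s; transfer-apogee v_a = √[μ(2/r₂ − 1/a_t)] = 3394 m/s.
Δv₂ = v_c2 − v_a = 1181 m/s.
Total Δv = Δv₁ + Δv₂ = 2696 m/s.

Δv_total ≈ 2696 m/s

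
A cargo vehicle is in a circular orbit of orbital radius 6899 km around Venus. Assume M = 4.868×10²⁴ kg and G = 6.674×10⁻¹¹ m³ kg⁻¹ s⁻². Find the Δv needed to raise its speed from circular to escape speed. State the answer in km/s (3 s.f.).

Δv ≈ 2.84 km/s

μ = GM = 6.674×10⁻¹¹ × 4.868×10²⁴ = 3.249×10¹⁴ m³/s².
r = 6899 km = 6.899×10⁶ m.
Circular speed v_c = √(μ/r) = 6862 m/s.
Escape speed v_esc = √(2μ/r) = √2 × v_c = 9705 m/s.
Δv = v_esc − v_c = 2842 m/s = 2.842 km/s.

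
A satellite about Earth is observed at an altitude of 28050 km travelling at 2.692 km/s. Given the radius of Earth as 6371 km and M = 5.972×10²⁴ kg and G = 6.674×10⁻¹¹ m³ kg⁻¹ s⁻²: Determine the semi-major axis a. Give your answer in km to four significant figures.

a ≈ 25050 km

μ = GM = 6.674×10⁻¹¹ × 5.972×10²⁴ = 3.986×10¹⁴ m³/s².
r = 6371 + 28050 = 34421 km = 3.442×10⁷ m.
Specific orbital energy ε = v²/2 − μ/r = (2692)²/2 − 3.986×10¹⁴/3.442×10⁷ = -7.956×10⁶ J/kg.
Since ε = −μ/(2a), a = −μ/(2ε) = 2.505×10⁷ m = 25049 km.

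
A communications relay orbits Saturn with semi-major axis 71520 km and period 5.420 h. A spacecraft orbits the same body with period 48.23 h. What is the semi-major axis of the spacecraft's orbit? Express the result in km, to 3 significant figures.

Kepler's third law: a³ ∝ T², so a₂ = a₁ (T₂/T₁)^(2/3).
T₂/T₁ = 8.899, (T₂/T₁)^(2/3) = 4.294.
a₂ = 71520 × 4.294 = 3.071×10⁵ km.

a₂ ≈ 3.07×10⁵ km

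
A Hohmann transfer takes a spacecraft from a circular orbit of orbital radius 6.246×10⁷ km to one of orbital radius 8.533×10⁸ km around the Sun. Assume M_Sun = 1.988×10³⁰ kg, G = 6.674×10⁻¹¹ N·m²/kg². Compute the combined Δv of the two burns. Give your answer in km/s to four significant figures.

Δv_total ≈ 24.69 km/s

μ = GM = 6.674×10⁻¹¹ × 1.988×10³⁰ = 1.327×10²⁰ m³/s².
r₁ = 6.246×10⁷ km = 6.246×10¹⁰ m.
r₂ = 8.533×10⁸ km = 8.533×10¹¹ m.
Transfer ellipse a_t = (r₁ + r₂)/2 = 4.579×10¹¹ m.
At r₁: circular v_c1 = √(μ/r₁) = 46090 m/s; transfer-perihelion v_p = √[μ(2/r₁ − 1/a_t)] = 62920 m/s.
Δv₁ = v_p − v_c1 = 16830 m/s.
At r₂: circular v_c2 = √(μ/r₂) = 12470 m/s; transfer-aphelion v_a = √[μ(2/r₂ − 1/a_t)] = 4605 m/s.
Δv₂ = v_c2 − v_a = 7864 m/s.
Total Δv = Δv₁ + Δv₂ = 24690 m/s = 24.69 km/s.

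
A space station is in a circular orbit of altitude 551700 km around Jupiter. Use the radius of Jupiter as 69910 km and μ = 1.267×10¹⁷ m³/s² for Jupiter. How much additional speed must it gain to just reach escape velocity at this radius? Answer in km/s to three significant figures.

r = 69910 + 551700 = 621610 km = 6.2161×10⁸ m.
Circular speed v_c = √(μ/r) = 14280 m/s.
Escape speed v_esc = √(2μ/r) = √2 × v_c = 20190 m/s.
Δv = v_esc − v_c = 5914 m/s = 5.914 km/s.

Δv ≈ 5.91 km/s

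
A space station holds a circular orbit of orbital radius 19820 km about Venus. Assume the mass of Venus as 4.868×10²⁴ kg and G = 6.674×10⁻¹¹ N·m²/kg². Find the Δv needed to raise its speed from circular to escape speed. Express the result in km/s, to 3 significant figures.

μ = GM = 6.674×10⁻¹¹ × 4.868×10²⁴ = 3.249×10¹⁴ m³/s².
r = 19820 km = 1.982×10⁷ m.
Circular speed v_c = √(μ/r) = 4049 m/s.
Escape speed v_esc = √(2μ/r) = √2 × v_c = 5726 m/s.
Δv = v_esc − v_c = 1677 m/s = 1.677 km/s.

Δv ≈ 1.68 km/s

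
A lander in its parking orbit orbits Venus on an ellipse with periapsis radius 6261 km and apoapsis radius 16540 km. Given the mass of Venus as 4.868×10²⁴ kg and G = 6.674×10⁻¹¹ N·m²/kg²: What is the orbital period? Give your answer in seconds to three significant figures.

T ≈ 13400 seconds

μ = GM = 6.674×10⁻¹¹ × 4.868×10²⁴ = 3.249×10¹⁴ m³/s².
Semi-major axis a = (r_p + r_a)/2 = (6261.0 + 16540)/2 = 11400 km = 1.140×10⁷ m.
By Kepler's third law T = 2π√(a³/μ) = 2π × 2.136×10³ = 1.342×10⁴ s.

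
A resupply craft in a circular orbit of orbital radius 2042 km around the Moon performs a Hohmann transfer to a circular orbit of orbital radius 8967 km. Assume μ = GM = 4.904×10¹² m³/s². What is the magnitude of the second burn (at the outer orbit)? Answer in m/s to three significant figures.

Δv ≈ 289 m/s

r₁ = 2042 km = 2.042×10⁶ m.
r₂ = 8967 km = 8.967×10⁶ m.
Transfer ellipse a_t = (r₁ + r₂)/2 = 5.504×10⁶ m.
At r₁: circular v_c1 = √(μ/r₁) = 1550 m/s; transfer-perilune v_p = √[μ(2/r₁ − 1/a_t)] = 1978 m/s.
At r₂: circular v_c2 = √(μ/r₂) = 739.5 m/s; transfer-apolune v_a = √[μ(2/r₂ − 1/a_t)] = 450.4 m/s.
Δv₂ = v_c2 − v_a = 289.1 m/s.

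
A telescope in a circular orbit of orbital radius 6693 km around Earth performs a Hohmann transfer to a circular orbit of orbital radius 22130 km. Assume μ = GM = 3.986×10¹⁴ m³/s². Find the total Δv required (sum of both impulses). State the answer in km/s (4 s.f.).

Δv_total ≈ 3.198 km/s

r₁ = 6693 km = 6.693×10⁶ m.
r₂ = 22130 km = 2.213×10⁷ m.
Transfer ellipse a_t = (r₁ + r₂)/2 = 1.441×10⁷ m.
At r₁: circular v_c1 = √(μ/r₁) = 7717 m/s; transfer-perigee v_p = √[μ(2/r₁ − 1/a_t)] = 9563 m/s.
Δv₁ = v_p − v_c1 = 1846 m/s.
At r₂: circular v_c2 = √(μ/r₂) = 4244 m/s; transfer-apogee v_a = √[μ(2/r₂ − 1/a_t)] = 2892 m/s.
Δv₂ = v_c2 − v_a = 1352 m/s.
Total Δv = Δv₁ + Δv₂ = 3198 m/s = 3.198 km/s.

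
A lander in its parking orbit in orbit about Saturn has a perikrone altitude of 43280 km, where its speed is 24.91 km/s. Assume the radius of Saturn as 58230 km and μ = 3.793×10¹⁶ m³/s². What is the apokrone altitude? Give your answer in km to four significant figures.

apokrone altitude ≈ 4.385×10⁵ km

r_p = 58230 + 43280 = 1.0151×10⁵ km = 1.015×10⁸ m.
Specific energy ε = v²/2 − μ/r = -6.340×10⁷ J/kg, so a = −μ/(2ε) = 2.991×10⁸ m.
The apsides satisfy r_p + r_a = 2a, so the apokrone radius is 2a − r_p = 4.967×10⁸ m = 4.9672×10⁵ km.
Apokrone altitude = 4.9672×10⁵ − 58230 = 4.3849×10⁵ km.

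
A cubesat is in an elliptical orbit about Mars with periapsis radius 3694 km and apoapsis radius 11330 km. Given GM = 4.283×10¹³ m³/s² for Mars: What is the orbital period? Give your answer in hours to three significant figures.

Semi-major axis a = (r_p + r_a)/2 = (3694.0 + 11330)/2 = 7512.0 km = 7.512×10⁶ m.
By Kepler's third law T = 2π√(a³/μ) = 2π × 3.146×10³ = 1.977×10⁴ s.
= 5.491 hours.

T ≈ 5.49 hours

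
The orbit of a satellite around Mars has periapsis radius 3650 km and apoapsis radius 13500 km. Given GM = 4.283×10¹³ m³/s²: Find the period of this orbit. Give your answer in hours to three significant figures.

Semi-major axis a = (r_p + r_a)/2 = (3650.0 + 13500)/2 = 8575.0 km = 8.575×10⁶ m.
By Kepler's third law T = 2π√(a³/μ) = 2π × 3.837×10³ = 2.411×10⁴ s.
= 6.697 hours.

T ≈ 6.70 hours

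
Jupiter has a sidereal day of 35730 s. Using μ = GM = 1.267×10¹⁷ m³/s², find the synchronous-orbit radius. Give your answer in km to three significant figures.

A synchronous orbit has period T, so by Kepler's third law a = (μT²/4π²)^(1/3).
μT²/4π² = 1.267×10¹⁷ × (3.573×10⁴)² / 39.48 = 4.097×10²⁴ m³.
a = 1.600×10⁸ m = 1.6002×10⁵ km.

r_sync ≈ 1.60×10⁵ km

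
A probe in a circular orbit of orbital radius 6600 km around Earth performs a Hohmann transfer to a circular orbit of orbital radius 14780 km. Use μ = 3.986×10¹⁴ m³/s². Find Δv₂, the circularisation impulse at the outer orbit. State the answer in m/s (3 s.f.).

r₁ = 6600 km = 6.600×10⁶ m.
r₂ = 14780 km = 1.478×10⁷ m.
Transfer ellipse a_t = (r₁ + r₂)/2 = 1.069×10⁷ m.
At r₁: circular v_c1 = √(μ/r₁) = 7771 m/s; transfer-perigee v_p = √[μ(2/r₁ − 1/a_t)] = 9138 m/s.
At r₂: circular v_c2 = √(μ/r₂) = 5193 m/s; transfer-apogee v_a = √[μ(2/r₂ − 1/a_t)] = 4081 m/s.
Δv₂ = v_c2 − v_a = 1113 m/s.

Δv ≈ 1110 m/s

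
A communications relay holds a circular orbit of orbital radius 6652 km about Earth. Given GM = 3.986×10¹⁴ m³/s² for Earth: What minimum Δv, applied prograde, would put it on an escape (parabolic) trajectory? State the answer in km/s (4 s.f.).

r = 6652 km = 6.652×10⁶ m.
Circular speed v_c = √(μ/r) = 7741 m/s.
Escape speed v_esc = √(2μ/r) = √2 × v_c = 10950 m/s.
Δv = v_esc − v_c = 3206 m/s = 3.206 km/s.

Δv ≈ 3.206 km/s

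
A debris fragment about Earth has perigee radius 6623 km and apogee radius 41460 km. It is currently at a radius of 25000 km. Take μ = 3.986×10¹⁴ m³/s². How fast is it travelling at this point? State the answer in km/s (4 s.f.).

v ≈ 3.913 km/s

Semi-major axis a = (r_p + r_a)/2 = 24042 km = 2.404×10⁷ m.
Vis-viva: v² = μ(2/r − 1/a) = 3.986×10¹⁴ × (8.000×10⁻⁸ − 4.159×10⁻⁸) = 1.531×10⁷ m²/s².
v = 3913 m/s = 3.913 km/s.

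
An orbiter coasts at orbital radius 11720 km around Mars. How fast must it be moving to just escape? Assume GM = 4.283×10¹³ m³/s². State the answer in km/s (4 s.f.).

v_esc ≈ 2.703 km/s

r = 11720 km = 1.172×10⁷ m.
Escape speed v_esc = √(2μ/r) = √(2 × 4.283×10¹³ / 1.172×10⁷) = √(7.309×10⁶) = 2703 m/s.
= 2.703 km/s.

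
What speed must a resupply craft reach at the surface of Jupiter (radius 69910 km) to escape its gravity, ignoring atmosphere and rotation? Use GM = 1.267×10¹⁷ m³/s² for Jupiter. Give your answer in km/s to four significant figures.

v_esc ≈ 60.21 km/s

r = R = 6.991×10⁷ m.
Escape speed v_esc = √(2μ/r) = √(2 × 1.267×10¹⁷ / 6.991×10⁷) = √(3.625×10⁹) = 60210 m/s.
= 60.21 km/s.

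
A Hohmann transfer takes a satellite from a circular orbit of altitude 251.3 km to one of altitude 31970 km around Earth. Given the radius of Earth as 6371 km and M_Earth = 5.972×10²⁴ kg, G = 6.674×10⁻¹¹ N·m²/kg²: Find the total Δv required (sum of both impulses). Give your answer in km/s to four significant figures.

Δv_total ≈ 3.848 km/s

μ = GM = 6.674×10⁻¹¹ × 5.972×10²⁴ = 3.986×10¹⁴ m³/s².
r₁ = 6371 + 251.3 = 6622.3 km = 6.6223×10⁶ m.
r₂ = 6371 + 31970 = 38341 km = 3.8341×10⁷ m.
Transfer ellipse a_t = (r₁ + r₂)/2 = 2.248×10⁷ m.
At r₁: circular v_c1 = √(μ/r₁) = 7758 m/s; transfer-perigee v_p = √[μ(2/r₁ − 1/a_t)] = 10130 m/s.
Δv₁ = v_p − v_c1 = 2373 m/s.
At r₂: circular v_c2 = √(μ/r₂) = 3224 m/s; transfer-apogee v_a = √[μ(2/r₂ − 1/a_t)] = 1750 m/s.
Δv₂ = v_c2 − v_a = 1474 m/s.
Total Δv = Δv₁ + Δv₂ = 3848 m/s = 3.848 km/s.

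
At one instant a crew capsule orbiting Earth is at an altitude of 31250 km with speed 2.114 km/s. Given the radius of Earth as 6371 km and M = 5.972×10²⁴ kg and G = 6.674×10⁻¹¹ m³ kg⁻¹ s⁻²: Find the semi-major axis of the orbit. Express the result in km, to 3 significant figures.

μ = GM = 6.674×10⁻¹¹ × 5.972×10²⁴ = 3.986×10¹⁴ m³/s².
r = 6371 + 31250 = 37621 km = 3.762×10⁷ m.
Vis-viva rearranged: 1/a = 2/r − v²/μ = 5.316×10⁻⁸ − 1.121×10⁻⁸ = 4.195×10⁻⁸ m⁻¹.
a = 2.384×10⁷ m = 23838 km.

a ≈ 23800 km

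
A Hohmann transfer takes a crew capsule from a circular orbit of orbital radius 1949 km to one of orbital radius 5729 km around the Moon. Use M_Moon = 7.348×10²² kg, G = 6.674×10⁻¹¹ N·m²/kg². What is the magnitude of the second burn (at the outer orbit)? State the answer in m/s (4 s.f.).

μ = GM = 6.674×10⁻¹¹ × 7.348×10²² = 4.904×10¹² m³/s².
r₁ = 1949 km = 1.949×10⁶ m.
r₂ = 5729 km = 5.729×10⁶ m.
Transfer ellipse a_t = (r₁ + r₂)/2 = 3.839×10⁶ m.
At r₁: circular v_c1 = √(μ/r₁) = 1586 m/s; transfer-perilune v_p = √[μ(2/r₁ − 1/a_t)] = 1938 m/s.
At r₂: circular v_c2 = √(μ/r₂) = 925.2 m/s; transfer-apolune v_a = √[μ(2/r₂ − 1/a_t)] = 659.2 m/s.
Δv₂ = v_c2 − v_a = 266.0 m/s.

Δv ≈ 266.0 m/s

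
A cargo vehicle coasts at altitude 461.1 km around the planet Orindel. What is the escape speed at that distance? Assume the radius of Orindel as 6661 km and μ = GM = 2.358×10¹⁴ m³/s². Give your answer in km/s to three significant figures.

r = 6661 + 461.1 = 7122.1 km = 7.1221×10⁶ m.
Escape speed v_esc = √(2μ/r) = √(2 × 2.358×10¹⁴ / 7.122×10⁶) = √(6.622×10⁷) = 8137 m/s.
= 8.137 km/s.

v_esc ≈ 8.14 km/s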